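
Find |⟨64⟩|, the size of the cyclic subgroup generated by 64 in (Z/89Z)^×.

ord(64) | φ(89) = 89 − 1 = 88 = 2^3 · 11.
Divisors of 88: 1, 2, 4, 8, 11, 22, 44, 88.
Evaluate successive powers at the divisors of 88:
64^1 ≡ 64
64^2 ≡ 2
64^4 ≡ 4
64^8 ≡ 16
64^11 ≡ 1
Therefore the multiplicative order of 64 modulo 89 is 11.

11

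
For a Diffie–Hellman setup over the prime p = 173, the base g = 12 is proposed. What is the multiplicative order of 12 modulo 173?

By Lagrange's theorem, ord_173(12) divides φ(173) = 173 − 1 = 172 = 2^2 · 43.
Divisors of 172: 1, 2, 4, 43, 86, 172.
Compute 12^d (mod 173) for the divisors d until we hit 1:
12^1 ≡ 12
12^2 ≡ 144
12^4 ≡ 149
12^43 ≡ 80
12^86 ≡ 172
12^172 ≡ 1
Therefore the multiplicative order of 12 modulo 173 is 172.

172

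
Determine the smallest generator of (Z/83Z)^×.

φ(83) = 83 − 1 = 82 = 2 · 41.
g is a primitive root iff g^(82/q) ≢ 1 (mod 83) for each prime q ∈ {2, 41}.
g = 2: 2^41 ≡ 82; 2^2 ≡ 4 — none is 1, so 2 is a primitive root.
Hence the least primitive root of 83 is 2.

2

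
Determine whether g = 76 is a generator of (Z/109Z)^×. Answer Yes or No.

No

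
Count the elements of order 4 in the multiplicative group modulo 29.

φ(29) = 29 − 1 = 28 = 2^2 · 7.
Since (Z/29Z)^× is cyclic of order 28, the number of elements of order d is φ(d) when d | 28 and 0 otherwise.
4 = 2^2 divides 28, and φ(4) = 2.

2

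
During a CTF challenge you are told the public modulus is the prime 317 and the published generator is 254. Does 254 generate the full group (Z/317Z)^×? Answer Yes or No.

φ(317) = 317 − 1 = 316 = 2^2 · 79.
254 is a primitive root mod 317 iff 254^(φ(317)/q) ≢ 1 for every prime q | φ(317), i.e. q ∈ {2, 79}.
254^158 ≡ 1 (mod 317)  [q = 2: ≡ 1 ✗]
254^4 ≡ 280 (mod 317)  [q = 79: ≢ 1 ✓]
254^158 ≡ 1 shows ord(254) | 158, strictly less than φ(317); not a primitive root.

No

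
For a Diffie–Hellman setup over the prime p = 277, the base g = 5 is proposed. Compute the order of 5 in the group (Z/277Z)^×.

276

ord(5) | φ(277) = 277 − 1 = 276 = 2^2 · 3 · 23.
Divisors of 276: 1, 2, 3, 4, 6, 12, 23, 46, 69, 92, 138, 276.
Compute 5^d (mod 277) for the divisors d until we hit 1:
5^1 ≡ 5 (mod 277)
5^2 ≡ 25 (mod 277)
5^3 ≡ 125 (mod 277)
5^4 ≡ 71 (mod 277)
5^6 ≡ 113 (mod 277)
5^12 ≡ 27 (mod 277)
5^23 ≡ 35 (mod 277)
5^46 ≡ 117 (mod 277)
5^69 ≡ 217 (mod 277)
5^92 ≡ 116 (mod 277)
5^138 ≡ 276 (mod 277)
5^276 ≡ 1 (mod 277) ✓
So ord_277(5) = 276.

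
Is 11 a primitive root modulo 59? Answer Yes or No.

φ(59) = 59 − 1 = 58 = 2 · 29.
Test 11^(58/q) mod 59 for each prime factor q of 58:
11^29 ≡ 58 (mod 59)  [q = 2: ≢ 1 ✓]
11^2 ≡ 3 (mod 59)  [q = 29: ≢ 1 ✓]
Every test exponent gives a nontrivial residue, hence 11 generates the full group.

Yes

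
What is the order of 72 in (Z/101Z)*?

100

The order of 72 must divide φ(101) = 101 − 1 = 100 = 2^2 · 5^2.
Divisors of 100: 1, 2, 4, 5, 10, 20, 25, 50, 100.
Evaluate successive powers at the divisors of 100:
72^1 ≡ 72 (mod 101)
72^2 ≡ 33 (mod 101)
72^4 ≡ 79 (mod 101)
72^5 ≡ 32 (mod 101)
72^10 ≡ 14 (mod 101)
72^20 ≡ 95 (mod 101)
72^25 ≡ 10 (mod 101)
72^50 ≡ 100 (mod 101)
72^100 ≡ 1 (mod 101) ✓
Therefore the multiplicative order of 72 modulo 101 is 100.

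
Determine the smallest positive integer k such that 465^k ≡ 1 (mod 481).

18

By Lagrange's theorem, ord_481(465) divides φ(481) = φ(13·37) = (13−1)·(37−1) = 12·36 = 432 = 2^4 · 3^3.
Divisors of 432: 1, 2, 3, 4, 6, 8, 9, 12, 16, 18, 24, 27, 36, 48, 54, 72, 108, 144, 216, 432.
Evaluate successive powers at the divisors of 432:
465^1 ≡ 465 (mod 481)
465^2 ≡ 256 (mod 481)
465^3 ≡ 233 (mod 481)
465^4 ≡ 120 (mod 481)
465^6 ≡ 417 (mod 481)
465^8 ≡ 451 (mod 481)
465^9 ≡ 480 (mod 481)
465^12 ≡ 248 (mod 481)
465^16 ≡ 419 (mod 481)
465^18 ≡ 1 (mod 481) ✓
Therefore the multiplicative order of 465 modulo 481 is 18.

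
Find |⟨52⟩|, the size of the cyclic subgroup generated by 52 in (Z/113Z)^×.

Since 52 ∈ (Z/113Z)^×, its order divides φ(113) = 113 − 1 = 112 = 2^4 · 7.
Divisors of 112: 1, 2, 4, 7, 8, 14, 16, 28, 56, 112.
Test each divisor d:
52^1 ≡ 52 (mod 113)
52^2 ≡ 105 (mod 113)
52^4 ≡ 64 (mod 113)
52^7 ≡ 44 (mod 113)
52^8 ≡ 28 (mod 113)
52^14 ≡ 15 (mod 113)
52^16 ≡ 106 (mod 113)
52^28 ≡ 112 (mod 113)
52^56 ≡ 1 (mod 113) ✓
The smallest such exponent is 56, so the order of 52 is 56.

56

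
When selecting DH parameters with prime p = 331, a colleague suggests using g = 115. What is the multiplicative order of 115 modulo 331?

110

By Lagrange's theorem, ord_331(115) divides φ(331) = 331 − 1 = 330 = 2 · 3 · 5 · 11.
Divisors of 330: 1, 2, 3, 5, 6, 10, 11, 15, 22, 30, 33, 55, 66, 110, 165, 330.
Evaluate successive powers at the divisors of 330:
115^1 ≡ 115
115^2 ≡ 316
115^3 ≡ 261
115^5 ≡ 57
115^6 ≡ 266
115^10 ≡ 270
115^11 ≡ 267
115^15 ≡ 164
115^22 ≡ 124
115^30 ≡ 85
115^33 ≡ 8
115^55 ≡ 330
115^66 ≡ 64
115^110 ≡ 1
Therefore the multiplicative order of 115 modulo 331 is 110.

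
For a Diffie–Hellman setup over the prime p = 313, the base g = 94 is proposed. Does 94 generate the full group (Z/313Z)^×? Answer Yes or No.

Yes

φ(313) = 313 − 1 = 312 = 2^3 · 3 · 13.
Test 94^(312/q) mod 313 for each prime factor q of 312:
94^156 ≡ 312 (mod 313)  [q = 2: ≢ 1 ✓]
94^104 ≡ 98 (mod 313)  [q = 3: ≢ 1 ✓]
94^24 ≡ 234 (mod 313)  [q = 13: ≢ 1 ✓]
Every test exponent gives a nontrivial residue, hence 94 generates the full group.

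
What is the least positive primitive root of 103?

φ(103) = 103 − 1 = 102 = 2 · 3 · 17.
g is a primitive root iff g^(102/q) ≢ 1 (mod 103) for each prime q ∈ {2, 3, 17}.
g = 2: 2^51 ≡ 1 — hits 1, so not a primitive root.
g = 3: 3^51 ≡ 102; 3^34 ≡ 1 — hits 1, so not a primitive root.
g = 4: 4^51 ≡ 1 — hits 1, so not a primitive root.
g = 5: 5^51 ≡ 102; 5^34 ≡ 56; 5^6 ≡ 72 — none is 1, so 5 is a primitive root.
The smallest primitive root modulo 103 is 5.

5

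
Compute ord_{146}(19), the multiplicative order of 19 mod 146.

36

Since 19 ∈ (Z/146Z)^×, its order divides φ(146) = φ(2)·φ(73) = 1·72 = 72 = 2^3 · 3^2.
Divisors of 72: 1, 2, 3, 4, 6, 8, 9, 12, 18, 24, 36, 72.
Check 19^d mod 146 for each divisor in increasing order:
19^1 ≡ 19 (mod 146)
19^2 ≡ 69 (mod 146)
19^3 ≡ 143 (mod 146)
19^4 ≡ 89 (mod 146)
19^6 ≡ 9 (mod 146)
19^8 ≡ 37 (mod 146)
19^9 ≡ 119 (mod 146)
19^12 ≡ 81 (mod 146)
19^18 ≡ 145 (mod 146)
19^24 ≡ 137 (mod 146)
19^36 ≡ 1 (mod 146) ✓
So ord_146(19) = 36.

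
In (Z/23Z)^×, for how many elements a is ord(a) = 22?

10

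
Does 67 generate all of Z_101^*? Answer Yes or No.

Yes

φ(101) = 101 − 1 = 100 = 2^2 · 5^2.
Test 67^(100/q) mod 101 for each prime factor q of 100:
67^50 ≡ 100 (mod 101)  [q = 2: ≢ 1 ✓]
67^20 ≡ 95 (mod 101)  [q = 5: ≢ 1 ✓]
All checks pass, so 67 has order 100 and is a primitive root modulo 101.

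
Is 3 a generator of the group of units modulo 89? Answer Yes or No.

Yes

φ(89) = 89 − 1 = 88 = 2^3 · 11.
Test 3^(88/q) mod 89 for each prime factor q of 88:
3^44 ≡ 88 (mod 89)  [q = 2: ≢ 1 ✓]
3^8 ≡ 64 (mod 89)  [q = 11: ≢ 1 ✓]
All checks pass, so 3 has order 88 and is a primitive root modulo 89.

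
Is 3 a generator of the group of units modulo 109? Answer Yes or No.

φ(109) = 109 − 1 = 108 = 2^2 · 3^3.
An element g generates (Z/109Z)^× iff g^(108/q) ≢ 1 (mod 109) for each prime q ∈ {2, 3}.
3^54 ≡ 1 (mod 109)  [q = 2: ≡ 1 ✗]
3^36 ≡ 63 (mod 109)  [q = 3: ≢ 1 ✓]
Since 3^54 ≡ 1, the order of 3 divides 54 < 108, so 3 is not a primitive root.

No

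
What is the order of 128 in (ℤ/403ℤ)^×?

ord(128) | φ(403) = φ(13·31) = (13−1)·(31−1) = 12·30 = 360 = 2^3 · 3^2 · 5.
Divisors of 360: 1, 2, 3, 4, 5, 6, 8, 9, 10, 12, 15, 18, 20, 24, 30, 36, 40, 45, 60, 72, 90, 120, 180, 360.
Test each divisor d:
128^1 ≡ 128 (mod 403)
128^2 ≡ 264 (mod 403)
128^3 ≡ 343 (mod 403)
128^4 ≡ 380 (mod 403)
128^5 ≡ 280 (mod 403)
128^6 ≡ 376 (mod 403)
128^8 ≡ 126 (mod 403)
128^9 ≡ 8 (mod 403)
128^10 ≡ 218 (mod 403)
128^12 ≡ 326 (mod 403)
128^15 ≡ 187 (mod 403)
128^18 ≡ 64 (mod 403)
128^20 ≡ 373 (mod 403)
128^24 ≡ 287 (mod 403)
128^30 ≡ 311 (mod 403)
128^36 ≡ 66 (mod 403)
128^40 ≡ 94 (mod 403)
128^45 ≡ 125 (mod 403)
128^60 ≡ 1 (mod 403) ✓
The smallest such exponent is 60, so the order of 128 is 60.

60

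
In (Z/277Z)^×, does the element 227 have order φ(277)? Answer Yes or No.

Yes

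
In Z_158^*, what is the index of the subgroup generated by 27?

3

Since 27 ∈ (Z/158Z)^×, its order divides φ(158) = φ(2)·φ(79) = 1·78 = 78 = 2 · 3 · 13.
Divisors of 78: 1, 2, 3, 6, 13, 26, 39, 78.
Compute 27^d (mod 158) for the divisors d until we hit 1:
27^1 ≡ 27 (mod 158)
27^2 ≡ 97 (mod 158)
27^3 ≡ 91 (mod 158)
27^6 ≡ 65 (mod 158)
27^13 ≡ 157 (mod 158)
27^26 ≡ 1 (mod 158) ✓
The order of 27 is 26, so the subgroup it generates has 26 elements.
[(Z/158Z)^× : ⟨27⟩] = 78/26 = 3.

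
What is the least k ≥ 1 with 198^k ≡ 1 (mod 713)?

330

Since 198 ∈ (Z/713Z)^×, its order divides φ(713) = φ(23·31) = (23−1)·(31−1) = 22·30 = 660 = 2^2 · 3 · 5 · 11.
Divisors of 660: 1, 2, 3, 4, 5, 6, 10, 11, 12, 15, 20, 22, 30, 33, 44, 55, 60, 66, 110, 132, 165, 220, 330, 660.
Check 198^d mod 713 for each divisor in increasing order:
198^1 ≡ 198 (mod 713)
198^2 ≡ 702 (mod 713)
198^3 ≡ 674 (mod 713)
198^4 ≡ 121 (mod 713)
198^5 ≡ 429 (mod 713)
198^6 ≡ 95 (mod 713)
198^10 ≡ 87 (mod 713)
198^11 ≡ 114 (mod 713)
198^12 ≡ 469 (mod 713)
198^15 ≡ 247 (mod 713)
198^20 ≡ 439 (mod 713)
198^22 ≡ 162 (mod 713)
198^30 ≡ 404 (mod 713)
198^33 ≡ 643 (mod 713)
198^44 ≡ 576 (mod 713)
198^55 ≡ 68 (mod 713)
198^60 ≡ 652 (mod 713)
198^66 ≡ 622 (mod 713)
198^110 ≡ 346 (mod 713)
198^132 ≡ 438 (mod 713)
198^165 ≡ 712 (mod 713)
198^220 ≡ 645 (mod 713)
198^330 ≡ 1 (mod 713) ✓
So ord_713(198) = 330.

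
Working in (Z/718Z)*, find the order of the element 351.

358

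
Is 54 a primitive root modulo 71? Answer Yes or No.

φ(71) = 71 − 1 = 70 = 2 · 5 · 7.
It suffices to check that the order of 54 is not a proper divisor of 70: compute 54^(70/q) for q ∈ {2, 5, 7}.
54^35 ≡ 1 (mod 71)  [q = 2: ≡ 1 ✗]
54^14 ≡ 25 (mod 71)  [q = 5: ≢ 1 ✓]
54^10 ≡ 1 (mod 71)  [q = 7: ≡ 1 ✗]
The check at q = 2 fails, so 54 generates a proper subgroup.

No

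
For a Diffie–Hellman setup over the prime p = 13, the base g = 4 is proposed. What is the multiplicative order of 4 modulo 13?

By Lagrange's theorem, ord_13(4) divides φ(13) = 13 − 1 = 12 = 2^2 · 3.
Divisors of 12: 1, 2, 3, 4, 6, 12.
Compute 4^d (mod 13) for the divisors d until we hit 1:
4^1 ≡ 4 (mod 13)
4^2 ≡ 3 (mod 13)
4^3 ≡ 12 (mod 13)
4^4 ≡ 9 (mod 13)
4^6 ≡ 1 (mod 13) ✓
Therefore the multiplicative order of 4 modulo 13 is 6.

6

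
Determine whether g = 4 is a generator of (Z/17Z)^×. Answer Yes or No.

No

φ(17) = 17 − 1 = 16 = 2^4.
It suffices to check that the order of 4 is not a proper divisor of 16: compute 4^(16/q) for q ∈ {2}.
4^8 ≡ 1 (mod 17)  [q = 2: ≡ 1 ✗]
The check at q = 2 fails, so 4 generates a proper subgroup.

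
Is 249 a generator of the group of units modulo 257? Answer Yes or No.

No

φ(257) = 257 − 1 = 256 = 2^8.
It suffices to check that the order of 249 is not a proper divisor of 256: compute 249^(256/q) for q ∈ {2}.
249^128 ≡ 1 (mod 257)  [q = 2: ≡ 1 ✗]
249^128 ≡ 1 shows ord(249) | 128, strictly less than φ(257); not a primitive root.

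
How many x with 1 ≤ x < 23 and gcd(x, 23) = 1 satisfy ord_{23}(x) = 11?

10

φ(23) = 23 − 1 = 22 = 2 · 11.
In a cyclic group of order 22, there are φ(d) elements of order d for each divisor d of 22, and zero for non-divisors.
11 | 22, and φ(11) = 11 − 1 = 10.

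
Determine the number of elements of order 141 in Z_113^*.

0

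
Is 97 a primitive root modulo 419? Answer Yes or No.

φ(419) = 419 − 1 = 418 = 2 · 11 · 19.
It suffices to check that the order of 97 is not a proper divisor of 418: compute 97^(418/q) for q ∈ {2, 11, 19}.
97^209 ≡ 1 (mod 419)  [q = 2: ≡ 1 ✗]
97^38 ≡ 300 (mod 419)  [q = 11: ≢ 1 ✓]
97^22 ≡ 7 (mod 419)  [q = 19: ≢ 1 ✓]
97^209 ≡ 1 shows ord(97) | 209, strictly less than φ(419); not a primitive root.

No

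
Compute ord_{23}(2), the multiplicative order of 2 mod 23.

11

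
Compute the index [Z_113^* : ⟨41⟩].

2

The order of 41 must divide φ(113) = 113 − 1 = 112 = 2^4 · 7.
Divisors of 112: 1, 2, 4, 7, 8, 14, 16, 28, 56, 112.
Compute 41^d (mod 113) for the divisors d until we hit 1:
41^1 ≡ 41 (mod 113)
41^2 ≡ 99 (mod 113)
41^4 ≡ 83 (mod 113)
41^7 ≡ 44 (mod 113)
41^8 ≡ 109 (mod 113)
41^14 ≡ 15 (mod 113)
41^16 ≡ 16 (mod 113)
41^28 ≡ 112 (mod 113)
41^56 ≡ 1 (mod 113) ✓
Thus |⟨41⟩| = ord(41) = 56.
[(Z/113Z)^× : ⟨41⟩] = 112/56 = 2.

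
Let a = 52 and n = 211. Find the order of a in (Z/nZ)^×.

105

By Lagrange's theorem, ord_211(52) divides φ(211) = 211 − 1 = 210 = 2 · 3 · 5 · 7.
Divisors of 210: 1, 2, 3, 5, 6, 7, 10, 14, 15, 21, 30, 35, 42, 70, 105, 210.
Compute 52^d (mod 211) for the divisors d until we hit 1:
52^1 ≡ 52 (mod 211)
52^2 ≡ 172 (mod 211)
52^3 ≡ 82 (mod 211)
52^5 ≡ 178 (mod 211)
52^6 ≡ 183 (mod 211)
52^7 ≡ 21 (mod 211)
52^10 ≡ 34 (mod 211)
52^14 ≡ 19 (mod 211)
52^15 ≡ 144 (mod 211)
52^21 ≡ 188 (mod 211)
52^30 ≡ 58 (mod 211)
52^35 ≡ 196 (mod 211)
52^42 ≡ 107 (mod 211)
52^70 ≡ 14 (mod 211)
52^105 ≡ 1 (mod 211) ✓
So ord_211(52) = 105.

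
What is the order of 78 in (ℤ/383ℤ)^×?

The order of 78 must divide φ(383) = 383 − 1 = 382 = 2 · 191.
Divisors of 382: 1, 2, 191, 382.
Test each divisor d:
78^1 ≡ 78 (mod 383)
78^2 ≡ 339 (mod 383)
78^191 ≡ 382 (mod 383)
78^382 ≡ 1 (mod 383) ✓
The smallest such exponent is 382, so the order of 78 is 382.

382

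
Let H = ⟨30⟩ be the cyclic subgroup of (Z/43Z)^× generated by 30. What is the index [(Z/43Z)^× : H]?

1

By Lagrange's theorem, ord_43(30) divides φ(43) = 43 − 1 = 42 = 2 · 3 · 7.
Divisors of 42: 1, 2, 3, 6, 7, 14, 21, 42.
Check 30^d mod 43 for each divisor in increasing order:
30^1 ≡ 30 (mod 43)
30^2 ≡ 40 (mod 43)
30^3 ≡ 39 (mod 43)
30^6 ≡ 16 (mod 43)
30^7 ≡ 7 (mod 43)
30^14 ≡ 6 (mod 43)
30^21 ≡ 42 (mod 43)
30^42 ≡ 1 (mod 43) ✓
The order of 30 is 42, so the subgroup it generates has 42 elements.
The index is φ(43) / ord(30) = 42 / 42 = 1.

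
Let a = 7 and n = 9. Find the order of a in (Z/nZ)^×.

ord(7) | φ(9) = φ(3^2) = 3·(3−1) = 6 = 2 · 3.
Divisors of 6: 1, 2, 3, 6.
Test each divisor d:
7^1 ≡ 7 (mod 9)
7^2 ≡ 4 (mod 9)
7^3 ≡ 1 (mod 9) ✓
Hence ord(7) = 3.

3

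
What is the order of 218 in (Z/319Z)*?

140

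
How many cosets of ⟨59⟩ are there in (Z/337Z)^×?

By Lagrange's theorem, ord_337(59) divides φ(337) = 337 − 1 = 336 = 2^4 · 3 · 7.
Divisors of 336: 1, 2, 3, 4, 6, 7, 8, 12, 14, 16, 21, 24, 28, 42, 48, 56, 84, 112, 168, 336.
Test each divisor d:
59^1 ≡ 59
59^2 ≡ 111
59^3 ≡ 146
59^4 ≡ 189
59^6 ≡ 85
59^7 ≡ 297
59^8 ≡ 336
59^12 ≡ 148
59^14 ≡ 252
59^16 ≡ 1
Thus |⟨59⟩| = ord(59) = 16.
Index = |(Z/337Z)^×| / |⟨59⟩| = 336 / 16 = 21.

21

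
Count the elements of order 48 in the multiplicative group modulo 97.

16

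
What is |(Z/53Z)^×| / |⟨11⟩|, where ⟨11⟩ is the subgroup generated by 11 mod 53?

2

Since 11 ∈ (Z/53Z)^×, its order divides φ(53) = 53 − 1 = 52 = 2^2 · 13.
Divisors of 52: 1, 2, 4, 13, 26, 52.
Check 11^d mod 53 for each divisor in increasing order:
11^1 ≡ 11 (mod 53)
11^2 ≡ 15 (mod 53)
11^4 ≡ 13 (mod 53)
11^13 ≡ 52 (mod 53)
11^26 ≡ 1 (mod 53) ✓
Thus |⟨11⟩| = ord(11) = 26.
Index = |(Z/53Z)^×| / |⟨11⟩| = 52 / 26 = 2.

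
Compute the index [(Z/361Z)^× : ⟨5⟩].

Since 5 ∈ (Z/361Z)^×, its order divides φ(361) = φ(19^2) = 19·(19−1) = 342 = 2 · 3^2 · 19.
Divisors of 342: 1, 2, 3, 6, 9, 18, 19, 38, 57, 114, 171, 342.
Test each divisor d:
5^1 ≡ 5
5^2 ≡ 25
5^3 ≡ 125
5^6 ≡ 102
5^9 ≡ 115
5^18 ≡ 229
5^19 ≡ 62
5^38 ≡ 234
5^57 ≡ 68
5^114 ≡ 292
5^171 ≡ 1
So ord_361(5) = 171, hence |⟨5⟩| = 171.
Index = |(Z/361Z)^×| / |⟨5⟩| = 342 / 171 = 2.

2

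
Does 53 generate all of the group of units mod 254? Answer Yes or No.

Yes

φ(254) = φ(2)·φ(127) = 1·126 = 126 = 2 · 3^2 · 7.
An element g generates (Z/254Z)^× iff g^(126/q) ≢ 1 (mod 254) for each prime q ∈ {2, 3, 7}.
53^63 ≡ 253 (mod 254)  [q = 2: ≢ 1 ✓]
53^42 ≡ 19 (mod 254)  [q = 3: ≢ 1 ✓]
53^18 ≡ 143 (mod 254)  [q = 7: ≢ 1 ✓]
All checks pass, so 53 has order 126 and is a primitive root modulo 254.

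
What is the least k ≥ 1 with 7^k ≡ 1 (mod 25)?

4

The order of 7 must divide φ(25) = φ(5^2) = 5·(5−1) = 20 = 2^2 · 5.
Divisors of 20: 1, 2, 4, 5, 10, 20.
Compute 7^d (mod 25) for the divisors d until we hit 1:
7^1 ≡ 7
7^2 ≡ 24
7^4 ≡ 1
The smallest such exponent is 4, so the order of 7 is 4.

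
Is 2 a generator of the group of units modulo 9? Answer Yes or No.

Yes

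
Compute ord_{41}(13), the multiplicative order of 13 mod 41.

Since 13 ∈ (Z/41Z)^×, its order divides φ(41) = 41 − 1 = 40 = 2^3 · 5.
Divisors of 40: 1, 2, 4, 5, 8, 10, 20, 40.
Test each divisor d:
13^1 ≡ 13 (mod 41)
13^2 ≡ 5 (mod 41)
13^4 ≡ 25 (mod 41)
13^5 ≡ 38 (mod 41)
13^8 ≡ 10 (mod 41)
13^10 ≡ 9 (mod 41)
13^20 ≡ 40 (mod 41)
13^40 ≡ 1 (mod 41) ✓
Therefore the multiplicative order of 13 modulo 41 is 40.

40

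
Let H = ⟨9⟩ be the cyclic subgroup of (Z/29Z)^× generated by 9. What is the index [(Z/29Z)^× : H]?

2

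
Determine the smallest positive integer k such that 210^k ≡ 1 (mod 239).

238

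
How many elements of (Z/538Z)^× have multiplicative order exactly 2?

1

φ(538) = φ(2)·φ(269) = 1·268 = 268 = 2^2 · 67.
In a cyclic group of order 268, there are φ(d) elements of order d for each divisor d of 268, and zero for non-divisors.
2 | 268, and φ(2) = 2 − 1 = 1.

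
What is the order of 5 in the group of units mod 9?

Since 5 ∈ (Z/9Z)^×, its order divides φ(9) = φ(3^2) = 3·(3−1) = 6 = 2 · 3.
Divisors of 6: 1, 2, 3, 6.
Check 5^d mod 9 for each divisor in increasing order:
5^1 ≡ 5 (mod 9)
5^2 ≡ 7 (mod 9)
5^3 ≡ 8 (mod 9)
5^6 ≡ 1 (mod 9) ✓
Hence ord(5) = 6.

6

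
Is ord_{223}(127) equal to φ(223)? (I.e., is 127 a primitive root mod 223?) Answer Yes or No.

No

φ(223) = 223 − 1 = 222 = 2 · 3 · 37.
It suffices to check that the order of 127 is not a proper divisor of 222: compute 127^(222/q) for q ∈ {2, 3, 37}.
127^111 ≡ 1 (mod 223)  [q = 2: ≡ 1 ✗]
127^74 ≡ 183 (mod 223)  [q = 3: ≢ 1 ✓]
127^6 ≡ 105 (mod 223)  [q = 37: ≢ 1 ✓]
The check at q = 2 fails, so 127 generates a proper subgroup.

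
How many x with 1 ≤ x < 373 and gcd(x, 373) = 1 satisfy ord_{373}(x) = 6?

2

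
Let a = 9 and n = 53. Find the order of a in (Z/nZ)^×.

26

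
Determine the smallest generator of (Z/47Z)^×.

φ(47) = 47 − 1 = 46 = 2 · 23.
g is a primitive root iff g^(46/q) ≢ 1 (mod 47) for each prime q ∈ {2, 23}.
g = 2: 2^23 ≡ 1 — hits 1, so not a primitive root.
g = 3: 3^23 ≡ 1 — hits 1, so not a primitive root.
g = 4: 4^23 ≡ 1 — hits 1, so not a primitive root.
g = 5: 5^23 ≡ 46; 5^2 ≡ 25 — none is 1, so 5 is a primitive root.
The smallest primitive root modulo 47 is 5.

5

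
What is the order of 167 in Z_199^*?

Since 167 ∈ (Z/199Z)^×, its order divides φ(199) = 199 − 1 = 198 = 2 · 3^2 · 11.
Divisors of 198: 1, 2, 3, 6, 9, 11, 18, 22, 33, 66, 99, 198.
Test each divisor d:
167^1 ≡ 167 (mod 199)
167^2 ≡ 29 (mod 199)
167^3 ≡ 67 (mod 199)
167^6 ≡ 111 (mod 199)
167^9 ≡ 74 (mod 199)
167^11 ≡ 156 (mod 199)
167^18 ≡ 103 (mod 199)
167^22 ≡ 58 (mod 199)
167^33 ≡ 93 (mod 199)
167^66 ≡ 92 (mod 199)
167^99 ≡ 198 (mod 199)
167^198 ≡ 1 (mod 199) ✓
Therefore the multiplicative order of 167 modulo 199 is 198.

198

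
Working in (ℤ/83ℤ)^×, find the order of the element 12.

41

ord(12) | φ(83) = 83 − 1 = 82 = 2 · 41.
Divisors of 82: 1, 2, 41, 82.
Evaluate successive powers at the divisors of 82:
12^1 ≡ 12
12^2 ≡ 61
12^41 ≡ 1
The smallest such exponent is 41, so the order of 12 is 41.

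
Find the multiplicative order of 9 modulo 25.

10

ord(9) | φ(25) = φ(5^2) = 5·(5−1) = 20 = 2^2 · 5.
Divisors of 20: 1, 2, 4, 5, 10, 20.
Test each divisor d:
9^1 ≡ 9 (mod 25)
9^2 ≡ 6 (mod 25)
9^4 ≡ 11 (mod 25)
9^5 ≡ 24 (mod 25)
9^10 ≡ 1 (mod 25) ✓
Therefore the multiplicative order of 9 modulo 25 is 10.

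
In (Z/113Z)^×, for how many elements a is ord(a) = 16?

φ(113) = 113 − 1 = 112 = 2^4 · 7.
Since (Z/113Z)^× is cyclic of order 112, the number of elements of order d is φ(d) when d | 112 and 0 otherwise.
16 = 2^4 divides 112, and φ(16) = 8.

8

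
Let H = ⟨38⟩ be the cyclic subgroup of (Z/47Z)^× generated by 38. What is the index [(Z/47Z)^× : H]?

1

Since 38 ∈ (Z/47Z)^×, its order divides φ(47) = 47 − 1 = 46 = 2 · 23.
Divisors of 46: 1, 2, 23, 46.
Evaluate successive powers at the divisors of 46:
38^1 ≡ 38 (mod 47)
38^2 ≡ 34 (mod 47)
38^23 ≡ 46 (mod 47)
38^46 ≡ 1 (mod 47) ✓
Thus |⟨38⟩| = ord(38) = 46.
[(Z/47Z)^× : ⟨38⟩] = 46/46 = 1.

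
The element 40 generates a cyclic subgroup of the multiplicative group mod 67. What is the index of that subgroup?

6

The order of 40 must divide φ(67) = 67 − 1 = 66 = 2 · 3 · 11.
Divisors of 66: 1, 2, 3, 6, 11, 22, 33, 66.
Test each divisor d:
40^1 ≡ 40
40^2 ≡ 59
40^3 ≡ 15
40^6 ≡ 24
40^11 ≡ 1
Thus |⟨40⟩| = ord(40) = 11.
Index = |(Z/67Z)^×| / |⟨40⟩| = 66 / 11 = 6.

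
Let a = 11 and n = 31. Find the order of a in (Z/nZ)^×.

ord(11) | φ(31) = 31 − 1 = 30 = 2 · 3 · 5.
Divisors of 30: 1, 2, 3, 5, 6, 10, 15, 30.
Test each divisor d:
11^1 ≡ 11
11^2 ≡ 28
11^3 ≡ 29
11^5 ≡ 6
11^6 ≡ 4
11^10 ≡ 5
11^15 ≡ 30
11^30 ≡ 1
Hence ord(11) = 30.

30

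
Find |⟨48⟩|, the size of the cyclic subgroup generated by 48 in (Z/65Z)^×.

The order of 48 must divide φ(65) = φ(5·13) = (5−1)·(13−1) = 4·12 = 48 = 2^4 · 3.
Divisors of 48: 1, 2, 3, 4, 6, 8, 12, 16, 24, 48.
Check 48^d mod 65 for each divisor in increasing order:
48^1 ≡ 48 (mod 65)
48^2 ≡ 29 (mod 65)
48^3 ≡ 27 (mod 65)
48^4 ≡ 61 (mod 65)
48^6 ≡ 14 (mod 65)
48^8 ≡ 16 (mod 65)
48^12 ≡ 1 (mod 65) ✓
So ord_65(48) = 12.

12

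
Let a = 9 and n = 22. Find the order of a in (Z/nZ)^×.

By Lagrange's theorem, ord_22(9) divides φ(22) = φ(2)·φ(11) = 1·10 = 10 = 2 · 5.
Divisors of 10: 1, 2, 5, 10.
Evaluate successive powers at the divisors of 10:
9^1 ≡ 9
9^2 ≡ 15
9^5 ≡ 1
So ord_22(9) = 5.

5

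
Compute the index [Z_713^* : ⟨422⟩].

Since 422 ∈ (Z/713Z)^×, its order divides φ(713) = φ(23·31) = (23−1)·(31−1) = 22·30 = 660 = 2^2 · 3 · 5 · 11.
Divisors of 660: 1, 2, 3, 4, 5, 6, 10, 11, 12, 15, 20, 22, 30, 33, 44, 55, 60, 66, 110, 132, 165, 220, 330, 660.
Check 422^d mod 713 for each divisor in increasing order:
422^1 ≡ 422 (mod 713)
422^2 ≡ 547 (mod 713)
422^3 ≡ 535 (mod 713)
422^4 ≡ 462 (mod 713)
422^5 ≡ 315 (mod 713)
422^6 ≡ 312 (mod 713)
422^10 ≡ 118 (mod 713)
422^11 ≡ 599 (mod 713)
422^12 ≡ 376 (mod 713)
422^15 ≡ 94 (mod 713)
422^20 ≡ 377 (mod 713)
422^22 ≡ 162 (mod 713)
422^30 ≡ 280 (mod 713)
422^33 ≡ 70 (mod 713)
422^44 ≡ 576 (mod 713)
422^55 ≡ 645 (mod 713)
422^60 ≡ 683 (mod 713)
422^66 ≡ 622 (mod 713)
422^110 ≡ 346 (mod 713)
422^132 ≡ 438 (mod 713)
422^165 ≡ 1 (mod 713) ✓
So ord_713(422) = 165, hence |⟨422⟩| = 165.
[(Z/713Z)^× : ⟨422⟩] = 660/165 = 4.

4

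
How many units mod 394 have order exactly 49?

42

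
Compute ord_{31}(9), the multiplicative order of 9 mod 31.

15

The order of 9 must divide φ(31) = 31 − 1 = 30 = 2 · 3 · 5.
Divisors of 30: 1, 2, 3, 5, 6, 10, 15, 30.
Check 9^d mod 31 for each divisor in increasing order:
9^1 ≡ 9 (mod 31)
9^2 ≡ 19 (mod 31)
9^3 ≡ 16 (mod 31)
9^5 ≡ 25 (mod 31)
9^6 ≡ 8 (mod 31)
9^10 ≡ 5 (mod 31)
9^15 ≡ 1 (mod 31) ✓
So ord_31(9) = 15.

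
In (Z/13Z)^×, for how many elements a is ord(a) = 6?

2

φ(13) = 13 − 1 = 12 = 2^2 · 3.
(Z/13Z)^× is cyclic (|G| = 12); a cyclic group of order m has exactly φ(d) elements of each order d | m, and none otherwise.
6 = 2 · 3 divides 12, and φ(6) = 2.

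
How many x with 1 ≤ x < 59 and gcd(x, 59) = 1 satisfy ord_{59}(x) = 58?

φ(59) = 59 − 1 = 58 = 2 · 29.
In a cyclic group of order 58, there are φ(d) elements of order d for each divisor d of 58, and zero for non-divisors.
58 = 2 · 29 divides 58, and φ(58) = 28.

28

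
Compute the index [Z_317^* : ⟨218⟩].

The order of 218 must divide φ(317) = 317 − 1 = 316 = 2^2 · 79.
Divisors of 316: 1, 2, 4, 79, 158, 316.
Compute 218^d (mod 317) for the divisors d until we hit 1:
218^1 ≡ 218 (mod 317)
218^2 ≡ 291 (mod 317)
218^4 ≡ 42 (mod 317)
218^79 ≡ 1 (mod 317) ✓
So ord_317(218) = 79, hence |⟨218⟩| = 79.
[(Z/317Z)^× : ⟨218⟩] = 316/79 = 4.

4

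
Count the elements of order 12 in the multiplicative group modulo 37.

4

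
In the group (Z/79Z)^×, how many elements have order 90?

0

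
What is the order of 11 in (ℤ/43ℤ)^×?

7

Since 11 ∈ (Z/43Z)^×, its order divides φ(43) = 43 − 1 = 42 = 2 · 3 · 7.
Divisors of 42: 1, 2, 3, 6, 7, 14, 21, 42.
Test each divisor d:
11^1 ≡ 11
11^2 ≡ 35
11^3 ≡ 41
11^6 ≡ 4
11^7 ≡ 1
So ord_43(11) = 7.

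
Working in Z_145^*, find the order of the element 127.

28

Since 127 ∈ (Z/145Z)^×, its order divides φ(145) = φ(5·29) = (5−1)·(29−1) = 4·28 = 112 = 2^4 · 7.
Divisors of 112: 1, 2, 4, 7, 8, 14, 16, 28, 56, 112.
Evaluate successive powers at the divisors of 112:
127^1 ≡ 127
127^2 ≡ 34
127^4 ≡ 141
127^7 ≡ 128
127^8 ≡ 16
127^14 ≡ 144
127^16 ≡ 111
127^28 ≡ 1
Hence ord(127) = 28.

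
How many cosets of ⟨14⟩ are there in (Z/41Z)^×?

5

The order of 14 must divide φ(41) = 41 − 1 = 40 = 2^3 · 5.
Divisors of 40: 1, 2, 4, 5, 8, 10, 20, 40.
Compute 14^d (mod 41) for the divisors d until we hit 1:
14^1 ≡ 14
14^2 ≡ 32
14^4 ≡ 40
14^5 ≡ 27
14^8 ≡ 1
Thus |⟨14⟩| = ord(14) = 8.
The index is φ(41) / ord(14) = 40 / 8 = 5.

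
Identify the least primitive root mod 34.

3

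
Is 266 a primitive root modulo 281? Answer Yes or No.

Yes

φ(281) = 281 − 1 = 280 = 2^3 · 5 · 7.
It suffices to check that the order of 266 is not a proper divisor of 280: compute 266^(280/q) for q ∈ {2, 5, 7}.
266^140 ≡ 280 (mod 281)  [q = 2: ≢ 1 ✓]
266^56 ≡ 90 (mod 281)  [q = 5: ≢ 1 ✓]
266^40 ≡ 59 (mod 281)  [q = 7: ≢ 1 ✓]
Every test exponent gives a nontrivial residue, hence 266 generates the full group.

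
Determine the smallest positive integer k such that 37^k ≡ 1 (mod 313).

ord(37) | φ(313) = 313 − 1 = 312 = 2^3 · 3 · 13.
Divisors of 312: 1, 2, 3, 4, 6, 8, 12, 13, 24, 26, 39, 52, 78, 104, 156, 312.
Test each divisor d:
37^1 ≡ 37
37^2 ≡ 117
37^3 ≡ 260
37^4 ≡ 230
37^6 ≡ 305
37^8 ≡ 3
37^12 ≡ 64
37^13 ≡ 177
37^24 ≡ 27
37^26 ≡ 29
37^39 ≡ 125
37^52 ≡ 215
37^78 ≡ 288
37^104 ≡ 214
37^156 ≡ 312
37^312 ≡ 1
Therefore the multiplicative order of 37 modulo 313 is 312.

312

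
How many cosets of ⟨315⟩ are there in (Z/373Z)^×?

3

The order of 315 must divide φ(373) = 373 − 1 = 372 = 2^2 · 3 · 31.
Divisors of 372: 1, 2, 3, 4, 6, 12, 31, 62, 93, 124, 186, 372.
Compute 315^d (mod 373) for the divisors d until we hit 1:
315^1 ≡ 315 (mod 373)
315^2 ≡ 7 (mod 373)
315^3 ≡ 340 (mod 373)
315^4 ≡ 49 (mod 373)
315^6 ≡ 343 (mod 373)
315^12 ≡ 154 (mod 373)
315^31 ≡ 104 (mod 373)
315^62 ≡ 372 (mod 373)
315^93 ≡ 269 (mod 373)
315^124 ≡ 1 (mod 373) ✓
So ord_373(315) = 124, hence |⟨315⟩| = 124.
The index is φ(373) / ord(315) = 372 / 124 = 3.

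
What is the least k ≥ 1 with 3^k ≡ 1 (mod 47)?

23

ord(3) | φ(47) = 47 − 1 = 46 = 2 · 23.
Divisors of 46: 1, 2, 23, 46.
Compute 3^d (mod 47) for the divisors d until we hit 1:
3^1 ≡ 3
3^2 ≡ 9
3^23 ≡ 1
The smallest such exponent is 23, so the order of 3 is 23.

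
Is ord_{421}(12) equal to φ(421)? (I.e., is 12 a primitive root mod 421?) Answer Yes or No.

No

φ(421) = 421 − 1 = 420 = 2^2 · 3 · 5 · 7.
12 is a primitive root mod 421 iff 12^(φ(421)/q) ≢ 1 for every prime q | φ(421), i.e. q ∈ {2, 3, 5, 7}.
12^210 ≡ 1 (mod 421)  [q = 2: ≡ 1 ✗]
12^140 ≡ 400 (mod 421)  [q = 3: ≢ 1 ✓]
12^84 ≡ 279 (mod 421)  [q = 5: ≢ 1 ✓]
12^60 ≡ 1 (mod 421)  [q = 7: ≡ 1 ✗]
The check at q = 2 fails, so 12 generates a proper subgroup.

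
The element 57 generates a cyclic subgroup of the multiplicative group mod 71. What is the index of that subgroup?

By Lagrange's theorem, ord_71(57) divides φ(71) = 71 − 1 = 70 = 2 · 5 · 7.
Divisors of 70: 1, 2, 5, 7, 10, 14, 35, 70.
Compute 57^d (mod 71) for the divisors d until we hit 1:
57^1 ≡ 57 (mod 71)
57^2 ≡ 54 (mod 71)
57^5 ≡ 1 (mod 71) ✓
Thus |⟨57⟩| = ord(57) = 5.
[(Z/71Z)^× : ⟨57⟩] = 70/5 = 14.

14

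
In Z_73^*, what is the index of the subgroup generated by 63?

ord(63) | φ(73) = 73 − 1 = 72 = 2^3 · 3^2.
Divisors of 72: 1, 2, 3, 4, 6, 8, 9, 12, 18, 24, 36, 72.
Check 63^d mod 73 for each divisor in increasing order:
63^1 ≡ 63
63^2 ≡ 27
63^3 ≡ 22
63^4 ≡ 72
63^6 ≡ 46
63^8 ≡ 1
The order of 63 is 8, so the subgroup it generates has 8 elements.
Index = |(Z/73Z)^×| / |⟨63⟩| = 72 / 8 = 9.

9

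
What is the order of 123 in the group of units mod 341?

10

Since 123 ∈ (Z/341Z)^×, its order divides φ(341) = φ(11·31) = (11−1)·(31−1) = 10·30 = 300 = 2^2 · 3 · 5^2.
Divisors of 300: 1, 2, 3, 4, 5, 6, 10, 12, 15, 20, 25, 30, 50, 60, 75, 100, 150, 300.
Evaluate successive powers at the divisors of 300:
123^1 ≡ 123
123^2 ≡ 125
123^3 ≡ 30
123^4 ≡ 280
123^5 ≡ 340
123^6 ≡ 218
123^10 ≡ 1
Therefore the multiplicative order of 123 modulo 341 is 10.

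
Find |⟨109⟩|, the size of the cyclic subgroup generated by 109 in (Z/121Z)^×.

22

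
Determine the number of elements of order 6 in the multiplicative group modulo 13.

2

φ(13) = 13 − 1 = 12 = 2^2 · 3.
(Z/13Z)^× is cyclic (|G| = 12); a cyclic group of order m has exactly φ(d) elements of each order d | m, and none otherwise.
6 = 2 · 3 divides 12, and φ(6) = 2.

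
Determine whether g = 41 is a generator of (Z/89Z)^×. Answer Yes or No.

Yes

φ(89) = 89 − 1 = 88 = 2^3 · 11.
Test 41^(88/q) mod 89 for each prime factor q of 88:
41^44 ≡ 88 (mod 89)  [q = 2: ≢ 1 ✓]
41^8 ≡ 32 (mod 89)  [q = 11: ≢ 1 ✓]
Every test exponent gives a nontrivial residue, hence 41 generates the full group.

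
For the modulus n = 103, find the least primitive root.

5

φ(103) = 103 − 1 = 102 = 2 · 3 · 17.
g is a primitive root iff g^(102/q) ≢ 1 (mod 103) for each prime q ∈ {2, 3, 17}.
g = 2: 2^51 ≡ 1 — hits 1, so not a primitive root.
g = 3: 3^51 ≡ 102; 3^34 ≡ 1 — hits 1, so not a primitive root.
g = 4: 4^51 ≡ 1 — hits 1, so not a primitive root.
g = 5: 5^51 ≡ 102; 5^34 ≡ 56; 5^6 ≡ 72 — none is 1, so 5 is a primitive root.
Hence the least primitive root of 103 is 5.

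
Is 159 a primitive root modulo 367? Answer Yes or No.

Yes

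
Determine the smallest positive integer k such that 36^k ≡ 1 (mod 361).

The order of 36 must divide φ(361) = φ(19^2) = 19·(19−1) = 342 = 2 · 3^2 · 19.
Divisors of 342: 1, 2, 3, 6, 9, 18, 19, 38, 57, 114, 171, 342.
Evaluate successive powers at the divisors of 342:
36^1 ≡ 36 (mod 361)
36^2 ≡ 213 (mod 361)
36^3 ≡ 87 (mod 361)
36^6 ≡ 349 (mod 361)
36^9 ≡ 39 (mod 361)
36^18 ≡ 77 (mod 361)
36^19 ≡ 245 (mod 361)
36^38 ≡ 99 (mod 361)
36^57 ≡ 68 (mod 361)
36^114 ≡ 292 (mod 361)
36^171 ≡ 1 (mod 361) ✓
The smallest such exponent is 171, so the order of 36 is 171.

171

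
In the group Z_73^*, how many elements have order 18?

6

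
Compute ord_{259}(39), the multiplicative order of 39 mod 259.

36

By Lagrange's theorem, ord_259(39) divides φ(259) = φ(7·37) = (7−1)·(37−1) = 6·36 = 216 = 2^3 · 3^3.
Divisors of 216: 1, 2, 3, 4, 6, 8, 9, 12, 18, 24, 27, 36, 54, 72, 108, 216.
Compute 39^d (mod 259) for the divisors d until we hit 1:
39^1 ≡ 39 (mod 259)
39^2 ≡ 226 (mod 259)
39^3 ≡ 8 (mod 259)
39^4 ≡ 53 (mod 259)
39^6 ≡ 64 (mod 259)
39^8 ≡ 219 (mod 259)
39^9 ≡ 253 (mod 259)
39^12 ≡ 211 (mod 259)
39^18 ≡ 36 (mod 259)
39^24 ≡ 232 (mod 259)
39^27 ≡ 43 (mod 259)
39^36 ≡ 1 (mod 259) ✓
Hence ord(39) = 36.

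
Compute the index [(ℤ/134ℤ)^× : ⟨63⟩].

1

The order of 63 must divide φ(134) = φ(2)·φ(67) = 1·66 = 66 = 2 · 3 · 11.
Divisors of 66: 1, 2, 3, 6, 11, 22, 33, 66.
Check 63^d mod 134 for each divisor in increasing order:
63^1 ≡ 63 (mod 134)
63^2 ≡ 83 (mod 134)
63^3 ≡ 3 (mod 134)
63^6 ≡ 9 (mod 134)
63^11 ≡ 97 (mod 134)
63^22 ≡ 29 (mod 134)
63^33 ≡ 133 (mod 134)
63^66 ≡ 1 (mod 134) ✓
Thus |⟨63⟩| = ord(63) = 66.
Index = |(Z/134Z)^×| / |⟨63⟩| = 66 / 66 = 1.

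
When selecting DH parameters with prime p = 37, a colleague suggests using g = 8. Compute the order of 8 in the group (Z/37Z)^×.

12

ord(8) | φ(37) = 37 − 1 = 36 = 2^2 · 3^2.
Divisors of 36: 1, 2, 3, 4, 6, 9, 12, 18, 36.
Test each divisor d:
8^1 ≡ 8 (mod 37)
8^2 ≡ 27 (mod 37)
8^3 ≡ 31 (mod 37)
8^4 ≡ 26 (mod 37)
8^6 ≡ 36 (mod 37)
8^9 ≡ 6 (mod 37)
8^12 ≡ 1 (mod 37) ✓
Hence ord(8) = 12.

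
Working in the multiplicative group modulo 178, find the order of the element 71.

44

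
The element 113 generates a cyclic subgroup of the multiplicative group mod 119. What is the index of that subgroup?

6

By Lagrange's theorem, ord_119(113) divides φ(119) = φ(7·17) = (7−1)·(17−1) = 6·16 = 96 = 2^5 · 3.
Divisors of 96: 1, 2, 3, 4, 6, 8, 12, 16, 24, 32, 48, 96.
Compute 113^d (mod 119) for the divisors d until we hit 1:
113^1 ≡ 113
113^2 ≡ 36
113^3 ≡ 22
113^4 ≡ 106
113^6 ≡ 8
113^8 ≡ 50
113^12 ≡ 64
113^16 ≡ 1
The order of 113 is 16, so the subgroup it generates has 16 elements.
The index is φ(119) / ord(113) = 96 / 16 = 6.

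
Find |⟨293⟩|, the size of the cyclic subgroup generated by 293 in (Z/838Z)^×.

209

The order of 293 must divide φ(838) = φ(2)·φ(419) = 1·418 = 418 = 2 · 11 · 19.
Divisors of 418: 1, 2, 11, 19, 22, 38, 209, 418.
Check 293^d mod 838 for each divisor in increasing order:
293^1 ≡ 293
293^2 ≡ 373
293^11 ≡ 555
293^19 ≡ 59
293^22 ≡ 479
293^38 ≡ 129
293^209 ≡ 1
The smallest such exponent is 209, so the order of 293 is 209.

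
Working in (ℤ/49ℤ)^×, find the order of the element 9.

21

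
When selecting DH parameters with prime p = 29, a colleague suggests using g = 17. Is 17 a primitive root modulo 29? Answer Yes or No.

No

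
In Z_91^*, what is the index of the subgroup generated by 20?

6

The order of 20 must divide φ(91) = φ(7·13) = (7−1)·(13−1) = 6·12 = 72 = 2^3 · 3^2.
Divisors of 72: 1, 2, 3, 4, 6, 8, 9, 12, 18, 24, 36, 72.
Test each divisor d:
20^1 ≡ 20
20^2 ≡ 36
20^3 ≡ 83
20^4 ≡ 22
20^6 ≡ 64
20^8 ≡ 29
20^9 ≡ 34
20^12 ≡ 1
Thus |⟨20⟩| = ord(20) = 12.
[(Z/91Z)^× : ⟨20⟩] = 72/12 = 6.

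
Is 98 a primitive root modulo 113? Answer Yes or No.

φ(113) = 113 − 1 = 112 = 2^4 · 7.
98 is a primitive root mod 113 iff 98^(φ(113)/q) ≢ 1 for every prime q | φ(113), i.e. q ∈ {2, 7}.
98^56 ≡ 1 (mod 113)  [q = 2: ≡ 1 ✗]
98^16 ≡ 1 (mod 113)  [q = 7: ≡ 1 ✗]
Since 98^56 ≡ 1, the order of 98 divides 56 < 112, so 98 is not a primitive root.

No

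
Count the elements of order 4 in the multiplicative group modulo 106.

φ(106) = φ(2)·φ(53) = 1·52 = 52 = 2^2 · 13.
In a cyclic group of order 52, there are φ(d) elements of order d for each divisor d of 52, and zero for non-divisors.
4 = 2^2 divides 52, and φ(4) = 2.

2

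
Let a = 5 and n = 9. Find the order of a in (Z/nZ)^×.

6

ord(5) | φ(9) = φ(3^2) = 3·(3−1) = 6 = 2 · 3.
Divisors of 6: 1, 2, 3, 6.
Compute 5^d (mod 9) for the divisors d until we hit 1:
5^1 ≡ 5 (mod 9)
5^2 ≡ 7 (mod 9)
5^3 ≡ 8 (mod 9)
5^6 ≡ 1 (mod 9) ✓
The smallest such exponent is 6, so the order of 5 is 6.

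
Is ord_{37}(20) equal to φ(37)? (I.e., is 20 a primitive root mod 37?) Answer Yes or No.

Yes

φ(37) = 37 − 1 = 36 = 2^2 · 3^2.
Test 20^(36/q) mod 37 for each prime factor q of 36:
20^18 ≡ 36 (mod 37)  [q = 2: ≢ 1 ✓]
20^12 ≡ 26 (mod 37)  [q = 3: ≢ 1 ✓]
Every test exponent gives a nontrivial residue, hence 20 generates the full group.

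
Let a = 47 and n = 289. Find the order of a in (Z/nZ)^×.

68

Since 47 ∈ (Z/289Z)^×, its order divides φ(289) = φ(17^2) = 17·(17−1) = 272 = 2^4 · 17.
Divisors of 272: 1, 2, 4, 8, 16, 17, 34, 68, 136, 272.
Compute 47^d (mod 289) for the divisors d until we hit 1:
47^1 ≡ 47 (mod 289)
47^2 ≡ 186 (mod 289)
47^4 ≡ 205 (mod 289)
47^8 ≡ 120 (mod 289)
47^16 ≡ 239 (mod 289)
47^17 ≡ 251 (mod 289)
47^34 ≡ 288 (mod 289)
47^68 ≡ 1 (mod 289) ✓
Therefore the multiplicative order of 47 modulo 289 is 68.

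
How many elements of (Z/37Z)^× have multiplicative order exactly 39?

φ(37) = 37 − 1 = 36 = 2^2 · 3^2.
(Z/37Z)^× is cyclic (|G| = 36); a cyclic group of order m has exactly φ(d) elements of each order d | m, and none otherwise.
39 does not divide 36, so no element of (Z/37Z)^× has order 39.

0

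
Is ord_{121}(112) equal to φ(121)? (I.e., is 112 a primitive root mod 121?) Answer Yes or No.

φ(121) = φ(11^2) = 11·(11−1) = 110 = 2 · 5 · 11.
An element g generates (Z/121Z)^× iff g^(110/q) ≢ 1 (mod 121) for each prime q ∈ {2, 5, 11}.
112^55 ≡ 120 (mod 121)  [q = 2: ≢ 1 ✓]
112^22 ≡ 81 (mod 121)  [q = 5: ≢ 1 ✓]
112^10 ≡ 1 (mod 121)  [q = 11: ≡ 1 ✗]
112^10 ≡ 1 shows ord(112) | 10, strictly less than φ(121); not a primitive root.

No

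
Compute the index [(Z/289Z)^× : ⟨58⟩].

1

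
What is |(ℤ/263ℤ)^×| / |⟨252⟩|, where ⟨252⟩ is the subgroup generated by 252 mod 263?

1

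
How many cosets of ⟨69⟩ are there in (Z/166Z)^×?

2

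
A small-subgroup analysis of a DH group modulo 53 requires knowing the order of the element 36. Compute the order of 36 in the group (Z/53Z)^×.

13

ord(36) | φ(53) = 53 − 1 = 52 = 2^2 · 13.
Divisors of 52: 1, 2, 4, 13, 26, 52.
Evaluate successive powers at the divisors of 52:
36^1 ≡ 36 (mod 53)
36^2 ≡ 24 (mod 53)
36^4 ≡ 46 (mod 53)
36^13 ≡ 1 (mod 53) ✓
The smallest such exponent is 13, so the order of 36 is 13.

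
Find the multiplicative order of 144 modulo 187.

8

The order of 144 must divide φ(187) = φ(11·17) = (11−1)·(17−1) = 10·16 = 160 = 2^5 · 5.
Divisors of 160: 1, 2, 4, 5, 8, 10, 16, 20, 32, 40, 80, 160.
Evaluate successive powers at the divisors of 160:
144^1 ≡ 144 (mod 187)
144^2 ≡ 166 (mod 187)
144^4 ≡ 67 (mod 187)
144^5 ≡ 111 (mod 187)
144^8 ≡ 1 (mod 187) ✓
The smallest such exponent is 8, so the order of 144 is 8.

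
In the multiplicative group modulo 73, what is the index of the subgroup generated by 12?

2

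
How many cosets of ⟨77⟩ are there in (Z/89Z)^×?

11

The order of 77 must divide φ(89) = 89 − 1 = 88 = 2^3 · 11.
Divisors of 88: 1, 2, 4, 8, 11, 22, 44, 88.
Evaluate successive powers at the divisors of 88:
77^1 ≡ 77 (mod 89)
77^2 ≡ 55 (mod 89)
77^4 ≡ 88 (mod 89)
77^8 ≡ 1 (mod 89) ✓
Thus |⟨77⟩| = ord(77) = 8.
[(Z/89Z)^× : ⟨77⟩] = 88/8 = 11.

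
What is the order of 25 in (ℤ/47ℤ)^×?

By Lagrange's theorem, ord_47(25) divides φ(47) = 47 − 1 = 46 = 2 · 23.
Divisors of 46: 1, 2, 23, 46.
Check 25^d mod 47 for each divisor in increasing order:
25^1 ≡ 25
25^2 ≡ 14
25^23 ≡ 1
So ord_47(25) = 23.

23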